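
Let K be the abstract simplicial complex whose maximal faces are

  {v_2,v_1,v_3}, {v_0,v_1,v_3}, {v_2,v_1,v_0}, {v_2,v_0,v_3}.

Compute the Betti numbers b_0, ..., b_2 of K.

b_0 = 1, b_1 = 0, b_2 = 1.

Order the vertices as v_0 < v_1 < v_2 < v_3. Listing each simplex with vertices in this order, K has dimension 2 with simplices:

  0-simplices (4): [v_0], [v_1], [v_2], [v_3]
  1-simplices (6): [v_0,v_1], [v_0,v_2], [v_0,v_3], [v_1,v_2], [v_1,v_3], [v_2,v_3]
  2-simplices (4): [v_0,v_1,v_2], [v_0,v_1,v_3], [v_0,v_2,v_3], [v_1,v_2,v_3]

Hence C_0 ≅ Z^4, C_1 ≅ Z^6, C_2 ≅ Z^4.

Boundary ∂_1: C_1 → C_0 sends each edge [p,q] (with p < q) to q − p.
As a 4×6 matrix over Z this has rank 3, with invariant factors (1,1,1).

Boundary ∂_2: C_2 → C_1 sends each 2-simplex [p,q,r] to [q,r] − [p,r] + [p,q]. For instance
  ∂[v_0,v_1,v_2] = [v_1,v_2] − [v_0,v_2] + [v_0,v_1],
  ∂[v_0,v_2,v_3] = [v_2,v_3] − [v_0,v_3] + [v_0,v_2].
The 6×4 boundary matrix has rank 3 and Smith normal form diag(1,1,1).

From H_k ≅ ker(∂_k) / im(∂_{k+1}) we obtain:

  H_0: rank C_0 − rank ∂_1 = 4 − 3 = 1, and the invariant factors of ∂_1 are all 1, so H_0 = Z.
  H_1: rank ker ∂_1 − rank ∂_2 = (6 − 3) − 3 = 0, and the invariant factors of ∂_2 are all 1, so H_1 = 0.
  H_2: rank ker ∂_2 − rank ∂_3 = (4 − 3) − 0 = 1, and there is no ∂_3, so H_2 = Z.

Hence the Betti numbers are b_0 = 1, b_1 = 0, b_2 = 1.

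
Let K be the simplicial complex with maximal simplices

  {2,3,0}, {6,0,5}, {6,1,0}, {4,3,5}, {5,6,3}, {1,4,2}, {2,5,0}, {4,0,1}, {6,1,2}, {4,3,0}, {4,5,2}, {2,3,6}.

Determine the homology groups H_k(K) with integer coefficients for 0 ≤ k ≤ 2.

Take the total order 0 < 1 < 2 < 3 < 4 < 5 < 6 on the vertex set. Then K (dimension 2) consists of the simplices:

  0-simplices (7): [0], [1], [2], [3], [4], [5], [6]
  1-simplices (18): [0,1], [0,2], [0,3], [0,4], [0,5], [0,6], [1,2], [1,4], [1,6], [2,3], [2,4], [2,5], [2,6], [3,4], [3,5], [3,6], [4,5], [5,6]
  2-simplices (12): [0,1,4], [0,1,6], [0,2,3], [0,2,5], [0,3,4], [0,5,6], [1,2,4], [1,2,6], [2,3,6], [2,4,5], [3,4,5], [3,5,6]

Hence C_0 ≅ Z^7, C_1 ≅ Z^18, C_2 ≅ Z^12.

The boundary map ∂_1: C_1 → C_0 sends each edge [p,q] (with p < q) to q − p.
As a 7×18 matrix over Z this has rank 6, with invariant factors (1,1,1,1,1,1).

The boundary map ∂_2: C_2 → C_1 maps a triangle to the signed sum of its edges. For instance
  ∂[3,4,5] = [4,5] − [3,5] + [3,4],
  ∂[2,3,6] = [3,6] − [2,6] + [2,3].
This gives a 18×12 integer matrix of rank 12; reducing to Smith normal form yields diagonal entries (1,1,1,1,1,1,1,1,1,1,1,2).

Computing H_k = (kernel of ∂_k) / (image of ∂_{k+1}):

  H_0: rank C_0 − rank ∂_1 = 7 − 6 = 1, and the invariant factors of ∂_1 are all 1, so H_0 ≅ Z.
  H_1: rank ker ∂_1 − rank ∂_2 = (18 − 6) − 12 = 0, and ∂_2 has invariant factor 2 > 1, so H_1 ≅ Z/2.
  H_2: rank ker ∂_2 − rank ∂_3 = (12 − 12) − 0 = 0, and there is no ∂_3, so H_2 ≅ 0.

As a check, the Euler characteristic is 7 − 18 + 12 = 1, which agrees with 1 − 0 + 0 = 1.
(K is a triangulation of the real projective plane RP^2.)

H_0 ≅ Z,  H_1 ≅ Z/2,  H_2 = 0.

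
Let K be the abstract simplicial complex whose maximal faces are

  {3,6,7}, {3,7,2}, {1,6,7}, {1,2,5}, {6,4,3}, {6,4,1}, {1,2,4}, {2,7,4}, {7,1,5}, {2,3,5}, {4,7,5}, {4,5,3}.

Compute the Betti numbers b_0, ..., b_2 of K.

b_0 = 1, b_1 = 0, b_2 = 0.

Take the total order 1 < 2 < 3 < 4 < 5 < 6 < 7 on the vertex set. Then K (dimension 2) consists of the simplices:

  0-simplices (7): [1], [2], [3], [4], [5], [6], [7]
  1-simplices (18): [1,2], [1,4], [1,5], [1,6], [1,7], [2,3], [2,4], [2,5], [2,7], [3,4], [3,5], [3,6], [3,7], [4,5], [4,6], [4,7], [5,7], [6,7]
  2-simplices (12): [1,2,4], [1,2,5], [1,4,6], [1,5,7], [1,6,7], [2,3,5], [2,3,7], [2,4,7], [3,4,5], [3,4,6], [3,6,7], [4,5,7]

so the chain groups are C_0 ≅ Z^7, C_1 ≅ Z^18, C_2 ≅ Z^12.

The boundary map ∂_1: C_1 → C_0 maps an edge to its endpoints' difference, ∂[p,q] = q − p. For instance
  ∂[2,4] = [4] − [2].
The resulting 7×18 matrix has rank 6, and its Smith normal form has invariant factors (1,1,1,1,1,1).

The boundary map ∂_2: C_2 → C_1 sends each 2-simplex [p,q,r] to [q,r] − [p,r] + [p,q]. For instance
  ∂[1,2,4] = [2,4] − [1,4] + [1,2],
  ∂[3,6,7] = [6,7] − [3,7] + [3,6].
The 18×12 boundary matrix has rank 12 and Smith normal form diag(1,1,1,1,1,1,1,1,1,1,1,2).

Now H_k = ker ∂_k / im ∂_{k+1}, so:

  H_0: rank C_0 − rank ∂_1 = 7 − 6 = 1, and the invariant factors of ∂_1 are all 1, so H_0 ≅ Z.
  H_1: rank ker ∂_1 − rank ∂_2 = (18 − 6) − 12 = 0, and ∂_2 has invariant factor 2 > 1, so H_1 ≅ Z/2Z.
  H_2: rank ker ∂_2 − rank ∂_3 = (12 − 12) − 0 = 0, and there is no ∂_3, so H_2 ≅ 0.

(K is a triangulation of the real projective plane RP^2.)

Hence the Betti numbers are b_0 = 1, b_1 = 0, b_2 = 0.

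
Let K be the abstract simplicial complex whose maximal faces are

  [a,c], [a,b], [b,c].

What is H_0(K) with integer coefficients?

Take the total order a < b < c on the vertex set. Then K (dimension 1) consists of the simplices:

  0-simplices (3): a, b, c
  1-simplices (3): ab, ac, bc

so the chain groups are C_0 ≅ Z^3, C_1 ≅ Z^3.

The boundary map ∂_1: C_1 → C_0 is given by ∂[p,q] = [q] − [p].
This gives a 3×3 integer matrix of rank 2; reducing to Smith normal form yields diagonal entries (1,1).

From H_k ≅ ker(∂_k) / im(∂_{k+1}) we obtain:

  H_0: rank C_0 − rank ∂_1 = 3 − 2 = 1, and the invariant factors of ∂_1 are all 1, so H_0 = Z.

H_0 = Z.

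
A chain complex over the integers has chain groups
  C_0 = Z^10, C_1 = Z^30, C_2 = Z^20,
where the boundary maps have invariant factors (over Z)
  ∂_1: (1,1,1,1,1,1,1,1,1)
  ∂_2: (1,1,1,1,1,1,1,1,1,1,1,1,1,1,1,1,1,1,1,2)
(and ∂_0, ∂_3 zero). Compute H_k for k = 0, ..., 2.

H_0 ≅ Z,  H_1 ≅ Z ⊕ Z/2,  H_2 = 0.

H_0: b_0 = 10 − 0 − 9 = 1; torsion from ∂_1 factors > 1: none. So H_0 ≅ Z.
H_1: b_1 = 30 − 9 − 20 = 1; torsion from ∂_2 factors > 1: [2]. So H_1 ≅ Z ⊕ Z/2.
H_2: b_2 = 20 − 20 − 0 = 0; torsion from ∂_3 factors > 1: none. So H_2 ≅ 0.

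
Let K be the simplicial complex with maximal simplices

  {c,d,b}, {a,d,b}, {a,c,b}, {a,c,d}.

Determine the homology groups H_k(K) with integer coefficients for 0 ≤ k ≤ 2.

H_0 = Z,  H_1 = 0,  H_2 = Z.

Order the vertices as a < b < c < d. Listing each simplex with vertices in this order, K has dimension 2 with simplices:

  0-simplices (4): a, b, c, d
  1-simplices (6): ab, ac, ad, bc, bd, cd
  2-simplices (4): abc, abd, acd, bcd

Hence C_0 ≅ Z^4, C_1 ≅ Z^6, C_2 ≅ Z^4.

The boundary map ∂_1: C_1 → C_0 is given by ∂[p,q] = [q] − [p].
The resulting 4×6 matrix has rank 3, and its Smith normal form has invariant factors (1,1,1).

The boundary map ∂_2: C_2 → C_1 maps a triangle to the signed sum of its edges. For instance
  ∂abc = bc − ac + ab,
  ∂abd = bd − ad + ab.
The resulting 6×4 matrix has rank 3, and its Smith normal form has invariant factors (1,1,1).

From H_k ≅ ker(∂_k) / im(∂_{k+1}) we obtain:

  H_0: rank C_0 − rank ∂_1 = 4 − 3 = 1, and the invariant factors of ∂_1 are all 1, so H_0 = Z.
  H_1: rank ker ∂_1 − rank ∂_2 = (6 − 3) − 3 = 0, and the invariant factors of ∂_2 are all 1, so H_1 = 0.
  H_2: rank ker ∂_2 − rank ∂_3 = (4 − 3) − 0 = 1, and there is no ∂_3, so H_2 = Z.

As a check, the Euler characteristic is 4 − 6 + 4 = 2, which agrees with 1 − 0 + 1 = 2.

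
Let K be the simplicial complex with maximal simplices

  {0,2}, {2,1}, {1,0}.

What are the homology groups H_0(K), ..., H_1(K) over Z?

We work with the vertex ordering 0 < 1 < 2. The simplices of K, each written with vertices in increasing order, are:

  0-simplices (3): [0], [1], [2]
  1-simplices (3): [0,1], [0,2], [1,2]

giving chain groups C_0 ≅ Z^3, C_1 ≅ Z^3.

∂_1: C_1 → C_0 maps an edge to its endpoints' difference, ∂[p,q] = q − p.
The 3×3 boundary matrix has rank 2 and Smith normal form diag(1,1).

Computing H_k = (kernel of ∂_k) / (image of ∂_{k+1}):

  H_0: rank C_0 − rank ∂_1 = 3 − 2 = 1, and the invariant factors of ∂_1 are all 1, so H_0 = Z.
  H_1: rank ker ∂_1 − rank ∂_2 = (3 − 2) − 0 = 1, and there is no ∂_2, so H_1 = Z.

As a check, the Euler characteristic is 3 − 3 = 0, which agrees with 1 − 1 = 0.

H_0 ≅ Z,  H_1 ≅ Z.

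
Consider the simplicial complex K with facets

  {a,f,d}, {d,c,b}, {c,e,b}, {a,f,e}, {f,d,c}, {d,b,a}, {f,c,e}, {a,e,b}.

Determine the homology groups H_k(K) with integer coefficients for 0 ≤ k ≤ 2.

K has 6 vertices, 12 edges, 8 triangles.
rank ∂_0 = 0, rank ∂_1 = 5 ⇒ b_0 = 6 − 0 − 5 = 1; all invariant factors of ∂_1 are 1 so no torsion. So H_0 ≅ Z.
rank ∂_1 = 5, rank ∂_2 = 7 ⇒ b_1 = 12 − 5 − 7 = 0; all invariant factors of ∂_2 are 1 so no torsion. So H_1 ≅ 0.
rank ∂_2 = 7, rank ∂_3 = 0 ⇒ b_2 = 8 − 7 − 0 = 1. So H_2 ≅ Z.

H_0 ≅ Z,  H_1 = 0,  H_2 ≅ Z.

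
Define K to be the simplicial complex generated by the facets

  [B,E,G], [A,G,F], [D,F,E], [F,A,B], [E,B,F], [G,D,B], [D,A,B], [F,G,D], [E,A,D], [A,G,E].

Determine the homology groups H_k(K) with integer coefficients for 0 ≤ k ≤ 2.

H_0 ≅ Z,  H_1 ≅ Z/2Z,  H_2 = 0.

Order the vertices as A < B < D < E < F < G. Listing each simplex with vertices in this order, K has dimension 2 with simplices:

  0-simplices (6): A, B, D, E, F, G
  1-simplices (15): AB, AD, AE, AF, AG, BD, BE, BF, BG, DE, DF, DG, EF, EG, FG
  2-simplices (10): ABD, ABF, ADE, AEG, AFG, BDG, BEF, BEG, DEF, DFG

Hence C_0 ≅ Z^6, C_1 ≅ Z^15, C_2 ≅ Z^10.

The boundary map ∂_1: C_1 → C_0 is given by ∂[p,q] = [q] − [p]. For instance
  ∂EF = F − E.
The resulting 6×15 matrix has rank 5, and its Smith normal form has invariant factors (1,1,1,1,1).

Boundary ∂_2: C_2 → C_1 sends each 2-simplex [p,q,r] to [q,r] − [p,r] + [p,q]. For instance
  ∂BDG = DG − BG + BD,
  ∂ABF = BF − AF + AB.
This gives a 15×10 integer matrix of rank 10; reducing to Smith normal form yields diagonal entries (1,1,1,1,1,1,1,1,1,2).

From H_k ≅ ker(∂_k) / im(∂_{k+1}) we obtain:

  H_0: rank C_0 − rank ∂_1 = 6 − 5 = 1, and the invariant factors of ∂_1 are all 1, so H_0 = Z.
  H_1: rank ker ∂_1 − rank ∂_2 = (15 − 5) − 10 = 0, and ∂_2 has invariant factor 2 > 1, so H_1 = Z/2Z.
  H_2: rank ker ∂_2 − rank ∂_3 = (10 − 10) − 0 = 0, and there is no ∂_3, so H_2 = 0.

(K is a triangulation of the real projective plane RP^2.)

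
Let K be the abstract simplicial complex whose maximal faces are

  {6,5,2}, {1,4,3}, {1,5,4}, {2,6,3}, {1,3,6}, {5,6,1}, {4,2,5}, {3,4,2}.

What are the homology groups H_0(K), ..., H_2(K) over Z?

K has 6 vertices, 12 edges, 8 triangles.
rank ∂_0 = 0, rank ∂_1 = 5 ⇒ b_0 = 6 − 0 − 5 = 1; all invariant factors of ∂_1 are 1 so no torsion. So H_0 ≅ Z.
rank ∂_1 = 5, rank ∂_2 = 7 ⇒ b_1 = 12 − 5 − 7 = 0; all invariant factors of ∂_2 are 1 so no torsion. So H_1 ≅ 0.
rank ∂_2 = 7, rank ∂_3 = 0 ⇒ b_2 = 8 − 7 − 0 = 1. So H_2 ≅ Z.

H_0 ≅ Z,  H_1 = 0,  H_2 ≅ Z.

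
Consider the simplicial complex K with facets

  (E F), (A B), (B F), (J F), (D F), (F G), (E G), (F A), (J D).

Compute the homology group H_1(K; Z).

H_1 ≅ Z^3.

We work with the vertex ordering A < B < D < E < F < G < J. The simplices of K, each written with vertices in increasing order, are:

  0-simplices (7): A, B, D, E, F, G, J
  1-simplices (9): AB, AF, BF, DF, DJ, EF, EG, FG, FJ

so the chain groups are C_0 ≅ Z^7, C_1 ≅ Z^9.

The boundary map ∂_1: C_1 → C_0 is given by ∂[p,q] = [q] − [p]. For instance
  ∂FG = G − F.
The resulting 7×9 matrix has rank 6, and its Smith normal form has invariant factors (1,1,1,1,1,1).

Reading off H_k = ker ∂_k / im ∂_{k+1}:

  H_1: rank ker ∂_1 − rank ∂_2 = (9 − 6) − 0 = 3, and there is no ∂_2, so H_1 ≅ Z^3.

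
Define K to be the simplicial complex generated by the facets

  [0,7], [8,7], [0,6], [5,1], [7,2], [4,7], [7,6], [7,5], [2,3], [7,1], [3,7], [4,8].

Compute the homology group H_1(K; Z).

Fix the vertex order 0 < 1 < 2 < 3 < 4 < 5 < 6 < 7 < 8 and write every simplex with vertices in increasing order. Then dim K = 1 and the simplices of K are:

  0-simplices (9): [0], [1], [2], [3], [4], [5], [6], [7], [8]
  1-simplices (12): [0,6], [0,7], [1,5], [1,7], [2,3], [2,7], [3,7], [4,7], [4,8], [5,7], [6,7], [7,8]

so the chain groups are C_0 ≅ Z^9, C_1 ≅ Z^12.

The boundary map ∂_1: C_1 → C_0 is given by ∂[p,q] = [q] − [p].
The resulting 9×12 matrix has rank 8, and its Smith normal form has invariant factors (1,1,1,1,1,1,1,1).

Reading off H_k = ker ∂_k / im ∂_{k+1}:

  H_1: rank ker ∂_1 − rank ∂_2 = (12 − 8) − 0 = 4, and there is no ∂_2, so H_1 = Z^4.

H_1 ≅ Z^4.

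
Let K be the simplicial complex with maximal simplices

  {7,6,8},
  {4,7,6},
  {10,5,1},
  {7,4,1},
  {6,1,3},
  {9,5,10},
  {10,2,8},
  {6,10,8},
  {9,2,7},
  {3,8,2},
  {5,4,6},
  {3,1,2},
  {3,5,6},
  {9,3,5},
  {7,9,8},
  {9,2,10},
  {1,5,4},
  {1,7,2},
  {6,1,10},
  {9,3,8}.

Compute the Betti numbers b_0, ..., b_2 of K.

b_0 = 1, b_1 = 1, b_2 = 0.

Fix the vertex order 1 < 2 < 3 < 4 < 5 < 6 < 7 < 8 < 9 < 10 and write every simplex with vertices in increasing order. Then dim K = 2 and the simplices of K are:

  0-simplices (10): [1], [2], [3], [4], [5], [6], [7], [8], [9], [10]
  1-simplices (30): (30 of them)
  2-simplices (20): (20 of them)

so the chain groups are C_0 ≅ Z^10, C_1 ≅ Z^30, C_2 ≅ Z^20.

Boundary ∂_1: C_1 → C_0 is given by ∂[p,q] = [q] − [p].
The 10×30 boundary matrix has rank 9 and Smith normal form diag(1,1,1,1,1,1,1,1,1).

∂_2: C_2 → C_1 sends each 2-simplex [p,q,r] to [q,r] − [p,r] + [p,q]. For instance
  ∂[1,2,7] = [2,7] − [1,7] + [1,2],
  ∂[2,8,10] = [8,10] − [2,10] + [2,8].
This gives a 30×20 integer matrix of rank 20; reducing to Smith normal form yields diagonal entries (1,1,1,1,1,1,1,1,1,1,1,1,1,1,1,1,1,1,1,2).

From H_k ≅ ker(∂_k) / im(∂_{k+1}) we obtain:

  H_0: rank C_0 − rank ∂_1 = 10 − 9 = 1, and the invariant factors of ∂_1 are all 1, so H_0 = Z.
  H_1: rank ker ∂_1 − rank ∂_2 = (30 − 9) − 20 = 1, and ∂_2 has invariant factor 2 > 1, so H_1 = Z ⊕ Z/2.
  H_2: rank ker ∂_2 − rank ∂_3 = (20 − 20) − 0 = 0, and there is no ∂_3, so H_2 = 0.

As a check, the Euler characteristic is 10 − 30 + 20 = 0, which agrees with 1 − 1 + 0 = 0.

Hence the Betti numbers are b_0 = 1, b_1 = 1, b_2 = 0.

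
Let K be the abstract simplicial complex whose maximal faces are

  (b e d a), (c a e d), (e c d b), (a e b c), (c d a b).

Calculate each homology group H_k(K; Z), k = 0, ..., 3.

H_0 = Z,  H_1 = 0,  H_2 = 0,  H_3 = Z.

Fix the vertex order a < b < c < d < e and write every simplex with vertices in increasing order. Then dim K = 3 and the simplices of K are:

  0-simplices (5): a, b, c, d, e
  1-simplices (10): ab, ac, ad, ae, bc, bd, be, cd, ce, de
  2-simplices (10): abc, abd, abe, acd, ace, ade, bcd, bce, bde, cde
  3-simplices (5): abcd, abce, abde, acde, bcde

so the chain groups are C_0 ≅ Z^5, C_1 ≅ Z^10, C_2 ≅ Z^10, C_3 ≅ Z^5.

∂_1: C_1 → C_0 sends each edge [p,q] (with p < q) to q − p. For instance
  ∂ac = c − a.
The resulting 5×10 matrix has rank 4, and its Smith normal form has invariant factors (1,1,1,1).

∂_2: C_2 → C_1 acts by ∂[p,q,r] = [q,r] − [p,r] + [p,q]. For instance
  ∂ace = ce − ae + ac,
  ∂abe = be − ae + ab.
The 10×10 boundary matrix has rank 6 and Smith normal form diag(1,1,1,1,1,1).

The boundary map ∂_3: C_3 → C_2 sends each 3-simplex σ to the alternating sum Σ_i (−1)^i (σ with its i-th vertex removed). For instance
  ∂abde = bde − ade + abe − abd,
  ∂bcde = cde − bde + bce − bcd.
The 10×5 boundary matrix has rank 4 and Smith normal form diag(1,1,1,1).

Computing H_k = (kernel of ∂_k) / (image of ∂_{k+1}):

  H_0: rank C_0 − rank ∂_1 = 5 − 4 = 1, and the invariant factors of ∂_1 are all 1, so H_0 = Z.
  H_1: rank ker ∂_1 − rank ∂_2 = (10 − 4) − 6 = 0, and the invariant factors of ∂_2 are all 1, so H_1 = 0.
  H_2: rank ker ∂_2 − rank ∂_3 = (10 − 6) − 4 = 0, and the invariant factors of ∂_3 are all 1, so H_2 = 0.
  H_3: rank ker ∂_3 − rank ∂_4 = (5 − 4) − 0 = 1, and there is no ∂_4, so H_3 = Z.

(K is a triangulation of the 3-sphere S^3.)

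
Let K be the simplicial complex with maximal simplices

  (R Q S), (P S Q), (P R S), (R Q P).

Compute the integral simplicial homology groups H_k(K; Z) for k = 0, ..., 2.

H_0 = Z,  H_1 = 0,  H_2 = Z.

K has 4 vertices, 6 edges, 4 triangles.
rank ∂_0 = 0, rank ∂_1 = 3 ⇒ b_0 = 4 − 0 − 3 = 1; all invariant factors of ∂_1 are 1 so no torsion. So H_0 = Z.
rank ∂_1 = 3, rank ∂_2 = 3 ⇒ b_1 = 6 − 3 − 3 = 0; all invariant factors of ∂_2 are 1 so no torsion. So H_1 = 0.
rank ∂_2 = 3, rank ∂_3 = 0 ⇒ b_2 = 4 − 3 − 0 = 1. So H_2 = Z.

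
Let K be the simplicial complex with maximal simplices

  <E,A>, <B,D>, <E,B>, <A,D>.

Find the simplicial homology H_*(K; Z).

H_0 ≅ Z,  H_1 ≅ Z.

Order the vertices as A < B < D < E. Listing each simplex with vertices in this order, K has dimension 1 with simplices:

  0-simplices (4): A, B, D, E
  1-simplices (4): AD, AE, BD, BE

so the chain groups are C_0 ≅ Z^4, C_1 ≅ Z^4.

∂_1: C_1 → C_0 sends each edge [p,q] (with p < q) to q − p. For instance
  ∂AE = E − A.
This gives a 4×4 integer matrix of rank 3; reducing to Smith normal form yields diagonal entries (1,1,1).

Now H_k = ker ∂_k / im ∂_{k+1}, so:

  H_0: rank C_0 − rank ∂_1 = 4 − 3 = 1, and the invariant factors of ∂_1 are all 1, so H_0 = Z.
  H_1: rank ker ∂_1 − rank ∂_2 = (4 − 3) − 0 = 1, and there is no ∂_2, so H_1 = Z.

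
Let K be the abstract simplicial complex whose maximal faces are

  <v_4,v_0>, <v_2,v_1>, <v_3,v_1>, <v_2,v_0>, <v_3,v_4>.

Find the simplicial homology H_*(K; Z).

Order the vertices as v_0 < v_1 < v_2 < v_3 < v_4. Listing each simplex with vertices in this order, K has dimension 1 with simplices:

  0-simplices (5): [v_0], [v_1], [v_2], [v_3], [v_4]
  1-simplices (5): [v_0,v_2], [v_0,v_4], [v_1,v_2], [v_1,v_3], [v_3,v_4]

Hence C_0 ≅ Z^5, C_1 ≅ Z^5.

Boundary ∂_1: C_1 → C_0 maps an edge to its endpoints' difference, ∂[p,q] = q − p.
As a 5×5 matrix over Z this has rank 4, with invariant factors (1,1,1,1).

Computing H_k = (kernel of ∂_k) / (image of ∂_{k+1}):

  H_0: rank C_0 − rank ∂_1 = 5 − 4 = 1, and the invariant factors of ∂_1 are all 1, so H_0 ≅ Z.
  H_1: rank ker ∂_1 − rank ∂_2 = (5 − 4) − 0 = 1, and there is no ∂_2, so H_1 ≅ Z.

As a check, the Euler characteristic is 5 − 5 = 0, which agrees with 1 − 1 = 0.

H_0 ≅ Z,  H_1 ≅ Z.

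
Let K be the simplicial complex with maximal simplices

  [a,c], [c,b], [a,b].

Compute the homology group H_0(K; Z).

Take the total order a < b < c on the vertex set. Then K (dimension 1) consists of the simplices:

  0-simplices (3): a, b, c
  1-simplices (3): ab, ac, bc

giving chain groups C_0 ≅ Z^3, C_1 ≅ Z^3.

The boundary map ∂_1: C_1 → C_0 sends each edge [p,q] (with p < q) to q − p. For instance
  ∂ab = b − a.
The 3×3 boundary matrix has rank 2 and Smith normal form diag(1,1).

Now H_k = ker ∂_k / im ∂_{k+1}, so:

  H_0: rank C_0 − rank ∂_1 = 3 − 2 = 1, and the invariant factors of ∂_1 are all 1, so H_0 = Z.

(K is a triangulation of the circle S^1.)

H_0 = Z.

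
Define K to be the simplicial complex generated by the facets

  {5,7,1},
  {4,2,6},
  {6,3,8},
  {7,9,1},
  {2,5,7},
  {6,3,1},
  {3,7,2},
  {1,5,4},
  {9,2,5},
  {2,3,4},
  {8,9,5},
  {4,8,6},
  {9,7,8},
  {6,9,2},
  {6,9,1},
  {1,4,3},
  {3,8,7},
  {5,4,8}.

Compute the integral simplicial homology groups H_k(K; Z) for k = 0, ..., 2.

We work with the vertex ordering 1 < 2 < 3 < 4 < 5 < 6 < 7 < 8 < 9. The simplices of K, each written with vertices in increasing order, are:

  0-simplices (9): [1], [2], [3], [4], [5], [6], [7], [8], [9]
  1-simplices (27): (27 of them)
  2-simplices (18): [1,3,4], [1,3,6], [1,4,5], [1,5,7], [1,6,9], [1,7,9], [2,3,4], [2,3,7], [2,4,6], [2,5,7], [2,5,9], [2,6,9], [3,6,8], [3,7,8], [4,5,8], [4,6,8], [5,8,9], [7,8,9]

so the chain groups are C_0 ≅ Z^9, C_1 ≅ Z^27, C_2 ≅ Z^18.

∂_1: C_1 → C_0 is given by ∂[p,q] = [q] − [p].
The 9×27 boundary matrix has rank 8 and Smith normal form diag(1,1,1,1,1,1,1,1).

Boundary ∂_2: C_2 → C_1 acts by ∂[p,q,r] = [q,r] − [p,r] + [p,q]. For instance
  ∂[1,4,5] = [4,5] − [1,5] + [1,4],
  ∂[1,3,6] = [3,6] − [1,6] + [1,3].
As a 27×18 matrix over Z this has rank 18, with invariant factors (1,1,1,1,1,1,1,1,1,1,1,1,1,1,1,1,1,2).

Reading off H_k = ker ∂_k / im ∂_{k+1}:

  H_0: rank C_0 − rank ∂_1 = 9 − 8 = 1, and the invariant factors of ∂_1 are all 1, so H_0 = Z.
  H_1: rank ker ∂_1 − rank ∂_2 = (27 − 8) − 18 = 1, and ∂_2 has invariant factor 2 > 1, so H_1 = Z ⊕ Z/2.
  H_2: rank ker ∂_2 − rank ∂_3 = (18 − 18) − 0 = 0, and there is no ∂_3, so H_2 = 0.

H_0 = Z,  H_1 = Z ⊕ Z/2,  H_2 = 0.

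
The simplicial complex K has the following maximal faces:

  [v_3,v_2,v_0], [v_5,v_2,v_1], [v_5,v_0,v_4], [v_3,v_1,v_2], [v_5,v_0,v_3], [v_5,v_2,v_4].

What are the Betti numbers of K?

b_0 = 1, b_1 = 1, b_2 = 0.

Order the vertices as v_0 < v_1 < v_2 < v_3 < v_4 < v_5. Listing each simplex with vertices in this order, K has dimension 2 with simplices:

  0-simplices (6): [v_0], [v_1], [v_2], [v_3], [v_4], [v_5]
  1-simplices (12): [v_0,v_2], [v_0,v_3], [v_0,v_4], [v_0,v_5], [v_1,v_2], [v_1,v_3], [v_1,v_5], [v_2,v_3], [v_2,v_4], [v_2,v_5], [v_3,v_5], [v_4,v_5]
  2-simplices (6): [v_0,v_2,v_3], [v_0,v_3,v_5], [v_0,v_4,v_5], [v_1,v_2,v_3], [v_1,v_2,v_5], [v_2,v_4,v_5]

giving chain groups C_0 ≅ Z^6, C_1 ≅ Z^12, C_2 ≅ Z^6.

The boundary map ∂_1: C_1 → C_0 sends each edge [p,q] (with p < q) to q − p. For instance
  ∂[v_2,v_4] = [v_4] − [v_2].
The 6×12 boundary matrix has rank 5 and Smith normal form diag(1,1,1,1,1).

Boundary ∂_2: C_2 → C_1 sends each 2-simplex [p,q,r] to [q,r] − [p,r] + [p,q]. For instance
  ∂[v_0,v_2,v_3] = [v_2,v_3] − [v_0,v_3] + [v_0,v_2],
  ∂[v_2,v_4,v_5] = [v_4,v_5] − [v_2,v_5] + [v_2,v_4].
This gives a 12×6 integer matrix of rank 6; reducing to Smith normal form yields diagonal entries (1,1,1,1,1,1).

Now H_k = ker ∂_k / im ∂_{k+1}, so:

  H_0: rank C_0 − rank ∂_1 = 6 − 5 = 1, and the invariant factors of ∂_1 are all 1, so H_0 = Z.
  H_1: rank ker ∂_1 − rank ∂_2 = (12 − 5) − 6 = 1, and the invariant factors of ∂_2 are all 1, so H_1 = Z.
  H_2: rank ker ∂_2 − rank ∂_3 = (6 − 6) − 0 = 0, and there is no ∂_3, so H_2 = 0.

(K is a triangulation of the cylinder S^1 x I.)

Hence the Betti numbers are b_0 = 1, b_1 = 1, b_2 = 0.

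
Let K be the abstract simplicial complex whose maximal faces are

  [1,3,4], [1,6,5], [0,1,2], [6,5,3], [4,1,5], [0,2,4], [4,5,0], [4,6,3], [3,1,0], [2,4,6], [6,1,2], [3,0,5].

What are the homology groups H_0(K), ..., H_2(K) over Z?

Fix the vertex order 0 < 1 < 2 < 3 < 4 < 5 < 6 and write every simplex with vertices in increasing order. Then dim K = 2 and the simplices of K are:

  0-simplices (7): [0], [1], [2], [3], [4], [5], [6]
  1-simplices (18): [0,1], [0,2], [0,3], [0,4], [0,5], [1,2], [1,3], [1,4], [1,5], [1,6], [2,4], [2,6], [3,4], [3,5], [3,6], [4,5], [4,6], [5,6]
  2-simplices (12): [0,1,2], [0,1,3], [0,2,4], [0,3,5], [0,4,5], [1,2,6], [1,3,4], [1,4,5], [1,5,6], [2,4,6], [3,4,6], [3,5,6]

so the chain groups are C_0 ≅ Z^7, C_1 ≅ Z^18, C_2 ≅ Z^12.

Boundary ∂_1: C_1 → C_0 is given by ∂[p,q] = [q] − [p].
The resulting 7×18 matrix has rank 6, and its Smith normal form has invariant factors (1,1,1,1,1,1).

∂_2: C_2 → C_1 maps a triangle to the signed sum of its edges. For instance
  ∂[2,4,6] = [4,6] − [2,6] + [2,4],
  ∂[0,1,3] = [1,3] − [0,3] + [0,1].
The 18×12 boundary matrix has rank 12 and Smith normal form diag(1,1,1,1,1,1,1,1,1,1,1,2).

Computing H_k = (kernel of ∂_k) / (image of ∂_{k+1}):

  H_0: rank C_0 − rank ∂_1 = 7 − 6 = 1, and the invariant factors of ∂_1 are all 1, so H_0 = Z.
  H_1: rank ker ∂_1 − rank ∂_2 = (18 − 6) − 12 = 0, and ∂_2 has invariant factor 2 > 1, so H_1 = Z/2.
  H_2: rank ker ∂_2 − rank ∂_3 = (12 − 12) − 0 = 0, and there is no ∂_3, so H_2 = 0.

As a check, the Euler characteristic is 7 − 18 + 12 = 1, which agrees with 1 − 0 + 0 = 1.
(K is a triangulation of the real projective plane RP^2.)

H_0 = Z,  H_1 = Z/2,  H_2 = 0.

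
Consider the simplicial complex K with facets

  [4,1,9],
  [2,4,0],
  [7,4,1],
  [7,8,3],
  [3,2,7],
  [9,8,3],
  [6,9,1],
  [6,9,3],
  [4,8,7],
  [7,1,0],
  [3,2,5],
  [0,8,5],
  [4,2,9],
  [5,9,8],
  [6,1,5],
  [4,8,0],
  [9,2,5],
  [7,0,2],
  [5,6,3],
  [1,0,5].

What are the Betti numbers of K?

Order the vertices as 0 < 1 < 2 < 3 < 4 < 5 < 6 < 7 < 8 < 9. Listing each simplex with vertices in this order, K has dimension 2 with simplices:

  0-simplices (10): [0], [1], [2], [3], [4], [5], [6], [7], [8], [9]
  1-simplices (30): (30 of them)
  2-simplices (20): (20 of them)

so the chain groups are C_0 ≅ Z^10, C_1 ≅ Z^30, C_2 ≅ Z^20.

The boundary map ∂_1: C_1 → C_0 sends each edge [p,q] (with p < q) to q − p.
The 10×30 boundary matrix has rank 9 and Smith normal form diag(1,1,1,1,1,1,1,1,1).

∂_2: C_2 → C_1 sends each 2-simplex [p,q,r] to [q,r] − [p,r] + [p,q]. For instance
  ∂[0,2,4] = [2,4] − [0,4] + [0,2],
  ∂[3,6,9] = [6,9] − [3,9] + [3,6].
As a 30×20 matrix over Z this has rank 20, with invariant factors (1,1,1,1,1,1,1,1,1,1,1,1,1,1,1,1,1,1,1,2).

From H_k ≅ ker(∂_k) / im(∂_{k+1}) we obtain:

  H_0: rank C_0 − rank ∂_1 = 10 − 9 = 1, and the invariant factors of ∂_1 are all 1, so H_0 ≅ Z.
  H_1: rank ker ∂_1 − rank ∂_2 = (30 − 9) − 20 = 1, and ∂_2 has invariant factor 2 > 1, so H_1 ≅ Z × Z/2.
  H_2: rank ker ∂_2 − rank ∂_3 = (20 − 20) − 0 = 0, and there is no ∂_3, so H_2 ≅ 0.

Hence the Betti numbers are b_0 = 1, b_1 = 1, b_2 = 0.

b_0 = 1, b_1 = 1, b_2 = 0.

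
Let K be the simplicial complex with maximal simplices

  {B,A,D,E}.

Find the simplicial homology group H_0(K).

K has 4 vertices, 6 edges, 4 triangles, 1 3-simplex.
rank ∂_0 = 0, rank ∂_1 = 3 ⇒ b_0 = 4 − 0 − 3 = 1; all invariant factors of ∂_1 are 1 so no torsion. So H_0 ≅ Z.

H_0 = Z.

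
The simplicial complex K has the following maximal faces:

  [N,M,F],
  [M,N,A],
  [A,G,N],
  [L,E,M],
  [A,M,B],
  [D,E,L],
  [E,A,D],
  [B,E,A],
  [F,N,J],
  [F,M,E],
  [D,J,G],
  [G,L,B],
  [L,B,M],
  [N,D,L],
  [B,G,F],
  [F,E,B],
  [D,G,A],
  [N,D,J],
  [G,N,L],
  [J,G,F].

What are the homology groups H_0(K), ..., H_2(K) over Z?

K has 10 vertices, 30 edges, 20 triangles.
rank ∂_0 = 0, rank ∂_1 = 9 ⇒ b_0 = 10 − 0 − 9 = 1; all invariant factors of ∂_1 are 1 so no torsion. So H_0 = Z.
rank ∂_1 = 9, rank ∂_2 = 20 ⇒ b_1 = 30 − 9 − 20 = 1; ∂_2 has invariant factor(s) [2] giving torsion. So H_1 = Z × Z/2.
rank ∂_2 = 20, rank ∂_3 = 0 ⇒ b_2 = 20 − 20 − 0 = 0. So H_2 = 0.

H_0 = Z,  H_1 = Z × Z/2,  H_2 = 0.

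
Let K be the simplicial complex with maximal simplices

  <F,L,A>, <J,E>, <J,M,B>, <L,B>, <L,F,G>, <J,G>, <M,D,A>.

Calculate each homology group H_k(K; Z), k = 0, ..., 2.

H_0 = Z,  H_1 = Z^2,  H_2 = 0.

Fix the vertex order A < B < D < E < F < G < J < L < M and write every simplex with vertices in increasing order. Then dim K = 2 and the simplices of K are:

  0-simplices (9): A, B, D, E, F, G, J, L, M
  1-simplices (14): AD, AF, AL, AM, BJ, BL, BM, DM, EJ, FG, FL, GJ, GL, JM
  2-simplices (4): ADM, AFL, BJM, FGL

so the chain groups are C_0 ≅ Z^9, C_1 ≅ Z^14, C_2 ≅ Z^4.

Boundary ∂_1: C_1 → C_0 is given by ∂[p,q] = [q] − [p].
As a 9×14 matrix over Z this has rank 8, with invariant factors (1,1,1,1,1,1,1,1).

The boundary map ∂_2: C_2 → C_1 maps a triangle to the signed sum of its edges. For instance
  ∂ADM = DM − AM + AD,
  ∂AFL = FL − AL + AF.
The 14×4 boundary matrix has rank 4 and Smith normal form diag(1,1,1,1).

From H_k ≅ ker(∂_k) / im(∂_{k+1}) we obtain:

  H_0: rank C_0 − rank ∂_1 = 9 − 8 = 1, and the invariant factors of ∂_1 are all 1, so H_0 = Z.
  H_1: rank ker ∂_1 − rank ∂_2 = (14 − 8) − 4 = 2, and the invariant factors of ∂_2 are all 1, so H_1 = Z^2.
  H_2: rank ker ∂_2 − rank ∂_3 = (4 − 4) − 0 = 0, and there is no ∂_3, so H_2 = 0.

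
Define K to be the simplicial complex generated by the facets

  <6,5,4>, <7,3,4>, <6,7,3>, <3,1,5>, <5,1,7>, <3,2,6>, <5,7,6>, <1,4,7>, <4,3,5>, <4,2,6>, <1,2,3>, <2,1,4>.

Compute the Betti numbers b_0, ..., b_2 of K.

b_0 = 1, b_1 = 0, b_2 = 0.

Order the vertices as 1 < 2 < 3 < 4 < 5 < 6 < 7. Listing each simplex with vertices in this order, K has dimension 2 with simplices:

  0-simplices (7): [1], [2], [3], [4], [5], [6], [7]
  1-simplices (18): [1,2], [1,3], [1,4], [1,5], [1,7], [2,3], [2,4], [2,6], [3,4], [3,5], [3,6], [3,7], [4,5], [4,6], [4,7], [5,6], [5,7], [6,7]
  2-simplices (12): [1,2,3], [1,2,4], [1,3,5], [1,4,7], [1,5,7], [2,3,6], [2,4,6], [3,4,5], [3,4,7], [3,6,7], [4,5,6], [5,6,7]

so the chain groups are C_0 ≅ Z^7, C_1 ≅ Z^18, C_2 ≅ Z^12.

The boundary map ∂_1: C_1 → C_0 is given by ∂[p,q] = [q] − [p]. For instance
  ∂[2,3] = [3] − [2].
As a 7×18 matrix over Z this has rank 6, with invariant factors (1,1,1,1,1,1).

Boundary ∂_2: C_2 → C_1 sends each 2-simplex [p,q,r] to [q,r] − [p,r] + [p,q]. For instance
  ∂[1,4,7] = [4,7] − [1,7] + [1,4],
  ∂[3,6,7] = [6,7] − [3,7] + [3,6].
This gives a 18×12 integer matrix of rank 12; reducing to Smith normal form yields diagonal entries (1,1,1,1,1,1,1,1,1,1,1,2).

Computing H_k = (kernel of ∂_k) / (image of ∂_{k+1}):

  H_0: rank C_0 − rank ∂_1 = 7 − 6 = 1, and the invariant factors of ∂_1 are all 1, so H_0 = Z.
  H_1: rank ker ∂_1 − rank ∂_2 = (18 − 6) − 12 = 0, and ∂_2 has invariant factor 2 > 1, so H_1 = Z/2.
  H_2: rank ker ∂_2 − rank ∂_3 = (12 − 12) − 0 = 0, and there is no ∂_3, so H_2 = 0.

As a check, the Euler characteristic is 7 − 18 + 12 = 1, which agrees with 1 − 0 + 0 = 1.
(K is a triangulation of the real projective plane RP^2.)

Hence the Betti numbers are b_0 = 1, b_1 = 0, b_2 = 0.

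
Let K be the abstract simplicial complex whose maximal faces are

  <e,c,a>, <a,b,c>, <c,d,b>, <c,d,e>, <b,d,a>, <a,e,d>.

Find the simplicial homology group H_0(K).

H_0 = Z.

Fix the vertex order a < b < c < d < e and write every simplex with vertices in increasing order. Then dim K = 2 and the simplices of K are:

  0-simplices (5): a, b, c, d, e
  1-simplices (9): ab, ac, ad, ae, bc, bd, cd, ce, de
  2-simplices (6): abc, abd, ace, ade, bcd, cde

so the chain groups are C_0 ≅ Z^5, C_1 ≅ Z^9, C_2 ≅ Z^6.

∂_1: C_1 → C_0 maps an edge to its endpoints' difference, ∂[p,q] = q − p. For instance
  ∂cd = d − c.
As a 5×9 matrix over Z this has rank 4, with invariant factors (1,1,1,1).

The boundary map ∂_2: C_2 → C_1 acts by ∂[p,q,r] = [q,r] − [p,r] + [p,q]. For instance
  ∂bcd = cd − bd + bc,
  ∂abd = bd − ad + ab.
The resulting 9×6 matrix has rank 5, and its Smith normal form has invariant factors (1,1,1,1,1).

Reading off H_k = ker ∂_k / im ∂_{k+1}:

  H_0: rank C_0 − rank ∂_1 = 5 − 4 = 1, and the invariant factors of ∂_1 are all 1, so H_0 ≅ Z.

(K is a triangulation of the 2-sphere S^2.)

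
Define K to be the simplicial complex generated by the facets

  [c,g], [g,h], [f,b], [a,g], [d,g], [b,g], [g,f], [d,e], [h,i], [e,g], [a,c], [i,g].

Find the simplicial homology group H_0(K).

H_0 = Z.

K has 9 vertices, 12 edges.
rank ∂_0 = 0, rank ∂_1 = 8 ⇒ b_0 = 9 − 0 − 8 = 1; all invariant factors of ∂_1 are 1 so no torsion. So H_0 ≅ Z.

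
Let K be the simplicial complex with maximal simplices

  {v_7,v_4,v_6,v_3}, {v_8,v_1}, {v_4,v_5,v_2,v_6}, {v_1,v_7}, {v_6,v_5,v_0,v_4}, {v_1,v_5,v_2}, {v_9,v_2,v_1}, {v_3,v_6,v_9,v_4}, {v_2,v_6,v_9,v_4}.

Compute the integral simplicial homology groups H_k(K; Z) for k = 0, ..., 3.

Order the vertices as v_0 < v_1 < v_2 < v_3 < v_4 < v_5 < v_6 < v_7 < v_8 < v_9. Listing each simplex with vertices in this order, K has dimension 3 with simplices:

  0-simplices (10): [v_0], [v_1], [v_2], [v_3], [v_4], [v_5], [v_6], [v_7], [v_8], [v_9]
  1-simplices (23): (23 of them)
  2-simplices (18): (18 of them)
  3-simplices (5): [v_0,v_4,v_5,v_6], [v_2,v_4,v_5,v_6], [v_2,v_4,v_6,v_9], [v_3,v_4,v_6,v_7], [v_3,v_4,v_6,v_9]

Hence C_0 ≅ Z^10, C_1 ≅ Z^23, C_2 ≅ Z^18, C_3 ≅ Z^5.

The boundary map ∂_1: C_1 → C_0 sends each edge [p,q] (with p < q) to q − p.
This gives a 10×23 integer matrix of rank 9; reducing to Smith normal form yields diagonal entries (1,1,1,1,1,1,1,1,1).

∂_2: C_2 → C_1 acts by ∂[p,q,r] = [q,r] − [p,r] + [p,q]. For instance
  ∂[v_3,v_4,v_9] = [v_4,v_9] − [v_3,v_9] + [v_3,v_4],
  ∂[v_4,v_6,v_7] = [v_6,v_7] − [v_4,v_7] + [v_4,v_6].
The 23×18 boundary matrix has rank 13 and Smith normal form diag(1,1,1,1,1,1,1,1,1,1,1,1,1).

Boundary ∂_3: C_3 → C_2 sends each 3-simplex σ to the alternating sum Σ_i (−1)^i (σ with its i-th vertex removed). For instance
  ∂[v_3,v_4,v_6,v_7] = [v_4,v_6,v_7] − [v_3,v_6,v_7] + [v_3,v_4,v_7] − [v_3,v_4,v_6],
  ∂[v_3,v_4,v_6,v_9] = [v_4,v_6,v_9] − [v_3,v_6,v_9] + [v_3,v_4,v_9] − [v_3,v_4,v_6].
This gives a 18×5 integer matrix of rank 5; reducing to Smith normal form yields diagonal entries (1,1,1,1,1).

Reading off H_k = ker ∂_k / im ∂_{k+1}:

  H_0: rank C_0 − rank ∂_1 = 10 − 9 = 1, and the invariant factors of ∂_1 are all 1, so H_0 ≅ Z.
  H_1: rank ker ∂_1 − rank ∂_2 = (23 − 9) − 13 = 1, and the invariant factors of ∂_2 are all 1, so H_1 ≅ Z.
  H_2: rank ker ∂_2 − rank ∂_3 = (18 − 13) − 5 = 0, and the invariant factors of ∂_3 are all 1, so H_2 ≅ 0.
  H_3: rank ker ∂_3 − rank ∂_4 = (5 − 5) − 0 = 0, and there is no ∂_4, so H_3 ≅ 0.

H_0 = Z,  H_1 = Z,  H_2 = 0,  H_3 = 0.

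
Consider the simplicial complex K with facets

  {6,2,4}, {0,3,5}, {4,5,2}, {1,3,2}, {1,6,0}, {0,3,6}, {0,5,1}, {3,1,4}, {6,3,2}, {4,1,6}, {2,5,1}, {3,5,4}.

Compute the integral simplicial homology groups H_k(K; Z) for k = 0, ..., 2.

H_0 = Z,  H_1 = Z/2,  H_2 = 0.

Order the vertices as 0 < 1 < 2 < 3 < 4 < 5 < 6. Listing each simplex with vertices in this order, K has dimension 2 with simplices:

  0-simplices (7): [0], [1], [2], [3], [4], [5], [6]
  1-simplices (18): [0,1], [0,3], [0,5], [0,6], [1,2], [1,3], [1,4], [1,5], [1,6], [2,3], [2,4], [2,5], [2,6], [3,4], [3,5], [3,6], [4,5], [4,6]
  2-simplices (12): [0,1,5], [0,1,6], [0,3,5], [0,3,6], [1,2,3], [1,2,5], [1,3,4], [1,4,6], [2,3,6], [2,4,5], [2,4,6], [3,4,5]

so the chain groups are C_0 ≅ Z^7, C_1 ≅ Z^18, C_2 ≅ Z^12.

The boundary map ∂_1: C_1 → C_0 sends each edge [p,q] (with p < q) to q − p.
The 7×18 boundary matrix has rank 6 and Smith normal form diag(1,1,1,1,1,1).

Boundary ∂_2: C_2 → C_1 sends each 2-simplex [p,q,r] to [q,r] − [p,r] + [p,q]. For instance
  ∂[2,4,6] = [4,6] − [2,6] + [2,4],
  ∂[0,1,6] = [1,6] − [0,6] + [0,1].
This gives a 18×12 integer matrix of rank 12; reducing to Smith normal form yields diagonal entries (1,1,1,1,1,1,1,1,1,1,1,2).

Computing H_k = (kernel of ∂_k) / (image of ∂_{k+1}):

  H_0: rank C_0 − rank ∂_1 = 7 − 6 = 1, and the invariant factors of ∂_1 are all 1, so H_0 ≅ Z.
  H_1: rank ker ∂_1 − rank ∂_2 = (18 − 6) − 12 = 0, and ∂_2 has invariant factor 2 > 1, so H_1 ≅ Z/2.
  H_2: rank ker ∂_2 − rank ∂_3 = (12 − 12) − 0 = 0, and there is no ∂_3, so H_2 ≅ 0.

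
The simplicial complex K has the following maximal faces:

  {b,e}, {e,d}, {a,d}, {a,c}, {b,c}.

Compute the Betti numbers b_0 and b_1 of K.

b_0 = 1, b_1 = 1.

K has 5 vertices, 5 edges.
rank ∂_0 = 0, rank ∂_1 = 4 ⇒ b_0 = 5 − 0 − 4 = 1; all invariant factors of ∂_1 are 1 so no torsion. So H_0 ≅ Z.
rank ∂_1 = 4, rank ∂_2 = 0 ⇒ b_1 = 5 − 4 − 0 = 1. So H_1 ≅ Z.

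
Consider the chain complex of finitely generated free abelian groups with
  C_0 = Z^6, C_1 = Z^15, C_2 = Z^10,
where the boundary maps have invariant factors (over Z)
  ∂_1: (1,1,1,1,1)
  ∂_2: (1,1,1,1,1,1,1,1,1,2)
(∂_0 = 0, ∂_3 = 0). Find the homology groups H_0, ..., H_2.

H_0: b_0 = 6 − 0 − 5 = 1; torsion from ∂_1 factors > 1: none. So H_0 ≅ Z.
H_1: b_1 = 15 − 5 − 10 = 0; torsion from ∂_2 factors > 1: [2]. So H_1 ≅ Z/2.
H_2: b_2 = 10 − 10 − 0 = 0; torsion from ∂_3 factors > 1: none. So H_2 ≅ 0.

H_0 ≅ Z,  H_1 ≅ Z/2,  H_2 = 0.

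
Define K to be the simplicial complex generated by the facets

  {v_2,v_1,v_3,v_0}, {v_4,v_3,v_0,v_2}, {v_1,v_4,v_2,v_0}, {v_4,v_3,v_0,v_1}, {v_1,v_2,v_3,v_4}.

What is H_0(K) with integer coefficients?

Fix the vertex order v_0 < v_1 < v_2 < v_3 < v_4 and write every simplex with vertices in increasing order. Then dim K = 3 and the simplices of K are:

  0-simplices (5): [v_0], [v_1], [v_2], [v_3], [v_4]
  1-simplices (10): [v_0,v_1], [v_0,v_2], [v_0,v_3], [v_0,v_4], [v_1,v_2], [v_1,v_3], [v_1,v_4], [v_2,v_3], [v_2,v_4], [v_3,v_4]
  2-simplices (10): [v_0,v_1,v_2], [v_0,v_1,v_3], [v_0,v_1,v_4], [v_0,v_2,v_3], [v_0,v_2,v_4], [v_0,v_3,v_4], [v_1,v_2,v_3], [v_1,v_2,v_4], [v_1,v_3,v_4], [v_2,v_3,v_4]
  3-simplices (5): [v_0,v_1,v_2,v_3], [v_0,v_1,v_2,v_4], [v_0,v_1,v_3,v_4], [v_0,v_2,v_3,v_4], [v_1,v_2,v_3,v_4]

so the chain groups are C_0 ≅ Z^5, C_1 ≅ Z^10, C_2 ≅ Z^10, C_3 ≅ Z^5.

Boundary ∂_1: C_1 → C_0 maps an edge to its endpoints' difference, ∂[p,q] = q − p. For instance
  ∂[v_0,v_1] = [v_1] − [v_0].
As a 5×10 matrix over Z this has rank 4, with invariant factors (1,1,1,1).

The boundary map ∂_2: C_2 → C_1 sends each 2-simplex [p,q,r] to [q,r] − [p,r] + [p,q]. For instance
  ∂[v_1,v_2,v_4] = [v_2,v_4] − [v_1,v_4] + [v_1,v_2],
  ∂[v_1,v_2,v_3] = [v_2,v_3] − [v_1,v_3] + [v_1,v_2].
This gives a 10×10 integer matrix of rank 6; reducing to Smith normal form yields diagonal entries (1,1,1,1,1,1).

∂_3: C_3 → C_2 sends each 3-simplex σ to the alternating sum Σ_i (−1)^i (σ with its i-th vertex removed). For instance
  ∂[v_0,v_1,v_2,v_3] = [v_1,v_2,v_3] − [v_0,v_2,v_3] + [v_0,v_1,v_3] − [v_0,v_1,v_2],
  ∂[v_0,v_2,v_3,v_4] = [v_2,v_3,v_4] − [v_0,v_3,v_4] + [v_0,v_2,v_4] − [v_0,v_2,v_3].
This gives a 10×5 integer matrix of rank 4; reducing to Smith normal form yields diagonal entries (1,1,1,1).

Computing H_k = (kernel of ∂_k) / (image of ∂_{k+1}):

  H_0: rank C_0 − rank ∂_1 = 5 − 4 = 1, and the invariant factors of ∂_1 are all 1, so H_0 = Z.

(K is a triangulation of the 3-sphere S^3.)

H_0 = Z.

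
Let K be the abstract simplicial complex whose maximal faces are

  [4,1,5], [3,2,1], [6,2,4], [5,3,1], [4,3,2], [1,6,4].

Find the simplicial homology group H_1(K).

H_1 ≅ Z.

K has 6 vertices, 12 edges, 6 triangles.
rank ∂_1 = 5, rank ∂_2 = 6 ⇒ b_1 = 12 − 5 − 6 = 1; all invariant factors of ∂_2 are 1 so no torsion. So H_1 = Z.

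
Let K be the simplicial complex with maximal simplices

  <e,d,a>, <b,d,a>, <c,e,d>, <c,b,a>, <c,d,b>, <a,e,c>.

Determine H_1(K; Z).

We work with the vertex ordering a < b < c < d < e. The simplices of K, each written with vertices in increasing order, are:

  0-simplices (5): a, b, c, d, e
  1-simplices (9): ab, ac, ad, ae, bc, bd, cd, ce, de
  2-simplices (6): abc, abd, ace, ade, bcd, cde

giving chain groups C_0 ≅ Z^5, C_1 ≅ Z^9, C_2 ≅ Z^6.

Boundary ∂_1: C_1 → C_0 is given by ∂[p,q] = [q] − [p]. For instance
  ∂cd = d − c.
The resulting 5×9 matrix has rank 4, and its Smith normal form has invariant factors (1,1,1,1).

The boundary map ∂_2: C_2 → C_1 sends each 2-simplex [p,q,r] to [q,r] − [p,r] + [p,q]. For instance
  ∂ace = ce − ae + ac,
  ∂cde = de − ce + cd.
The 9×6 boundary matrix has rank 5 and Smith normal form diag(1,1,1,1,1).

Reading off H_k = ker ∂_k / im ∂_{k+1}:

  H_1: rank ker ∂_1 − rank ∂_2 = (9 − 4) − 5 = 0, and the invariant factors of ∂_2 are all 1, so H_1 = 0.

H_1 = 0.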